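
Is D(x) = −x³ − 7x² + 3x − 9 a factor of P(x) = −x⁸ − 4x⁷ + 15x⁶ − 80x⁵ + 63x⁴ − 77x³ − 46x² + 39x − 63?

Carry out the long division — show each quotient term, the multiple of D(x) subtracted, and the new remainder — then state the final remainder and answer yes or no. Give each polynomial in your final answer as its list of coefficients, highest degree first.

Step 1: lead(−x⁸ − 4x⁷ + 15x⁶ − 80x⁵ + 63x⁴ − 77x³ − 46x² + 39x − 63) ÷ lead(D) = −x⁸ ÷ −x³ = x⁵. Subtract (x⁵)·D = −x⁸ − 7x⁷ + 3x⁶ − 9x⁵. Remainder: 3x⁷ + 12x⁶ − 71x⁵ + 63x⁴ − 77x³ − 46x² + 39x − 63.
Step 2: lead(3x⁷ + 12x⁶ − 71x⁵ + 63x⁴ − 77x³ − 46x² + 39x − 63) ÷ lead(D) = 3x⁷ ÷ −x³ = −3x⁴. Subtract (−3x⁴)·D = 3x⁷ + 21x⁶ − 9x⁵ + 27x⁴. Remainder: −9x⁶ − 62x⁵ + 36x⁴ − 77x³ − 46x² + 39x − 63.
Step 3: lead(−9x⁶ − 62x⁵ + 36x⁴ − 77x³ − 46x² + 39x − 63) ÷ lead(D) = −9x⁶ ÷ −x³ = 9x³. Subtract (9x³)·D = −9x⁶ − 63x⁵ + 27x⁴ − 81x³. Remainder: x⁵ + 9x⁴ + 4x³ − 46x² + 39x − 63.
Step 4: lead(x⁵ + 9x⁴ + 4x³ − 46x² + 39x − 63) ÷ lead(D) = x⁵ ÷ −x³ = −x². Subtract (−x²)·D = x⁵ + 7x⁴ − 3x³ + 9x². Remainder: 2x⁴ + 7x³ − 55x² + 39x − 63.
Step 5: lead(2x⁴ + 7x³ − 55x² + 39x − 63) ÷ lead(D) = 2x⁴ ÷ −x³ = −2x. Subtract (−2x)·D = 2x⁴ + 14x³ − 6x² + 18x. Remainder: −7x³ − 49x² + 21x − 63.
Step 6: lead(−7x³ − 49x² + 21x − 63) ÷ lead(D) = −7x³ ÷ −x³ = 7. Subtract (7)·D = −7x³ − 49x² + 21x − 63. Remainder: 0.

R = [0], so D(x) is a factor of P(x). yes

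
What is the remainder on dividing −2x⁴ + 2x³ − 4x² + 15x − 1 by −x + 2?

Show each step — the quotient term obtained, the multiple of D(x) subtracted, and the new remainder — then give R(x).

Step 1: lead(−2x⁴ + 2x³ − 4x² + 15x − 1) ÷ lead(D) = −2x⁴ ÷ −x = 2x³. Subtract (2x³)·D = −2x⁴ + 4x³. Remainder: −2x³ − 4x² + 15x − 1.
Step 2: lead(−2x³ − 4x² + 15x − 1) ÷ lead(D) = −2x³ ÷ −x = 2x². Subtract (2x²)·D = −2x³ + 4x². Remainder: −8x² + 15x − 1.
Step 3: lead(−8x² + 15x − 1) ÷ lead(D) = −8x² ÷ −x = 8x. Subtract (8x)·D = −8x² + 16x. Remainder: −x − 1.
Step 4: lead(−x − 1) ÷ lead(D) = −x ÷ −x = 1. Subtract (1)·D = −x + 2. Remainder: −3.

R(x) = −3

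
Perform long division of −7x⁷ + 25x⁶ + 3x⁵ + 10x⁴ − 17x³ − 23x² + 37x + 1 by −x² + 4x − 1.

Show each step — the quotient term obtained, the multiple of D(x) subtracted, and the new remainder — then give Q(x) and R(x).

Step 1: lead(−7x⁷ + 25x⁶ + 3x⁵ + 10x⁴ − 17x³ − 23x² + 37x + 1) ÷ lead(D) = −7x⁷ ÷ −x² = 7x⁵. Subtract (7x⁵)·D = −7x⁷ + 28x⁶ − 7x⁵. Remainder: −3x⁶ + 10x⁵ + 10x⁴ − 17x³ − 23x² + 37x + 1.
Step 2: lead(−3x⁶ + 10x⁵ + 10x⁴ − 17x³ − 23x² + 37x + 1) ÷ lead(D) = −3x⁶ ÷ −x² = 3x⁴. Subtract (3x⁴)·D = −3x⁶ + 12x⁵ − 3x⁴. Remainder: −2x⁵ + 13x⁴ − 17x³ − 23x² + 37x + 1.
Step 3: lead(−2x⁵ + 13x⁴ − 17x³ − 23x² + 37x + 1) ÷ lead(D) = −2x⁵ ÷ −x² = 2x³. Subtract (2x³)·D = −2x⁵ + 8x⁴ − 2x³. Remainder: 5x⁴ − 15x³ − 23x² + 37x + 1.
Step 4: lead(5x⁴ − 15x³ − 23x² + 37x + 1) ÷ lead(D) = 5x⁴ ÷ −x² = −5x². Subtract (−5x²)·D = 5x⁴ − 20x³ + 5x². Remainder: 5x³ − 28x² + 37x + 1.
Step 5: lead(5x³ − 28x² + 37x + 1) ÷ lead(D) = 5x³ ÷ −x² = −5x. Subtract (−5x)·D = 5x³ − 20x² + 5x. Remainder: −8x² + 32x + 1.
Step 6: lead(−8x² + 32x + 1) ÷ lead(D) = −8x² ÷ −x² = 8. Subtract (8)·D = −8x² + 32x − 8. Remainder: 9.

Q(x) = 7x⁵ + 3x⁴ + 2x³ − 5x² − 5x + 8; R(x) = 9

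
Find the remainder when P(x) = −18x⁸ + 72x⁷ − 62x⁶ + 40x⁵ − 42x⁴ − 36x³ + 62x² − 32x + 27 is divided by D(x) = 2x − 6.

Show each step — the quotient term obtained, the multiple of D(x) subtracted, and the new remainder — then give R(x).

Step 1: lead(−18x⁸ + 72x⁷ − 62x⁶ + 40x⁵ − 42x⁴ − 36x³ + 62x² − 32x + 27) ÷ lead(D) = −18x⁸ ÷ 2x = −9x⁷. Subtract (−9x⁷)·D = −18x⁸ + 54x⁷. Remainder: 18x⁷ − 62x⁶ + 40x⁵ − 42x⁴ − 36x³ + 62x² − 32x + 27.
Step 2: lead(18x⁷ − 62x⁶ + 40x⁵ − 42x⁴ − 36x³ + 62x² − 32x + 27) ÷ lead(D) = 18x⁷ ÷ 2x = 9x⁶. Subtract (9x⁶)·D = 18x⁷ − 54x⁶. Remainder: −8x⁶ + 40x⁵ − 42x⁴ − 36x³ + 62x² − 32x + 27.
Step 3: lead(−8x⁶ + 40x⁵ − 42x⁴ − 36x³ + 62x² − 32x + 27) ÷ lead(D) = −8x⁶ ÷ 2x = −4x⁵. Subtract (−4x⁵)·D = −8x⁶ + 24x⁵. Remainder: 16x⁵ − 42x⁴ − 36x³ + 62x² − 32x + 27.
Step 4: lead(16x⁵ − 42x⁴ − 36x³ + 62x² − 32x + 27) ÷ lead(D) = 16x⁵ ÷ 2x = 8x⁴. Subtract (8x⁴)·D = 16x⁵ − 48x⁴. Remainder: 6x⁴ − 36x³ + 62x² − 32x + 27.
Step 5: lead(6x⁴ − 36x³ + 62x² − 32x + 27) ÷ lead(D) = 6x⁴ ÷ 2x = 3x³. Subtract (3x³)·D = 6x⁴ − 18x³. Remainder: −18x³ + 62x² − 32x + 27.
Step 6: lead(−18x³ + 62x² − 32x + 27) ÷ lead(D) = −18x³ ÷ 2x = −9x². Subtract (−9x²)·D = −18x³ + 54x². Remainder: 8x² − 32x + 27.
Step 7: lead(8x² − 32x + 27) ÷ lead(D) = 8x² ÷ 2x = 4x. Subtract (4x)·D = 8x² − 24x. Remainder: −8x + 27.
Step 8: lead(−8x + 27) ÷ lead(D) = −8x ÷ 2x = −4. Subtract (−4)·D = −8x + 24. Remainder: 3.

R(x) = 3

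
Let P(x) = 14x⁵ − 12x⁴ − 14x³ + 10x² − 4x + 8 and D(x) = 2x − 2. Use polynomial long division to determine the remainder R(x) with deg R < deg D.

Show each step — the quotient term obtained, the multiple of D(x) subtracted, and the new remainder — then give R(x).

Step 1: lead(14x⁵ − 12x⁴ − 14x³ + 10x² − 4x + 8) ÷ lead(D) = 14x⁵ ÷ 2x = 7x⁴. Subtract (7x⁴)·D = 14x⁵ − 14x⁴. Remainder: 2x⁴ − 14x³ + 10x² − 4x + 8.
Step 2: lead(2x⁴ − 14x³ + 10x² − 4x + 8) ÷ lead(D) = 2x⁴ ÷ 2x = x³. Subtract (x³)·D = 2x⁴ − 2x³. Remainder: −12x³ + 10x² − 4x + 8.
Step 3: lead(−12x³ + 10x² − 4x + 8) ÷ lead(D) = −12x³ ÷ 2x = −6x². Subtract (−6x²)·D = −12x³ + 12x². Remainder: −2x² − 4x + 8.
Step 4: lead(−2x² − 4x + 8) ÷ lead(D) = −2x² ÷ 2x = −x. Subtract (−x)·D = −2x² + 2x. Remainder: −6x + 8.
Step 5: lead(−6x + 8) ÷ lead(D) = −6x ÷ 2x = −3. Subtract (−3)·D = −6x + 6. Remainder: 2.

R(x) = 2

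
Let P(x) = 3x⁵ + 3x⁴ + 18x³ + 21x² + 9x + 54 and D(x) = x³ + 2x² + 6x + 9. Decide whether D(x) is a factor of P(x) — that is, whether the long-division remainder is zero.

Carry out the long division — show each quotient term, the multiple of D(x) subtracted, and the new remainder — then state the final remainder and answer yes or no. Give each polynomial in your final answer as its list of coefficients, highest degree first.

R = [0], so D(x) is a factor of P(x). yes

Step 1: lead(3x⁵ + 3x⁴ + 18x³ + 21x² + 9x + 54) ÷ lead(D) = 3x⁵ ÷ x³ = 3x². Subtract (3x²)·D = 3x⁵ + 6x⁴ + 18x³ + 27x². Remainder: −3x⁴ − 6x² + 9x + 54.
Step 2: lead(−3x⁴ − 6x² + 9x + 54) ÷ lead(D) = −3x⁴ ÷ x³ = −3x. Subtract (−3x)·D = −3x⁴ − 6x³ − 18x² − 27x. Remainder: 6x³ + 12x² + 36x + 54.
Step 3: lead(6x³ + 12x² + 36x + 54) ÷ lead(D) = 6x³ ÷ x³ = 6. Subtract (6)·D = 6x³ + 12x² + 36x + 54. Remainder: 0.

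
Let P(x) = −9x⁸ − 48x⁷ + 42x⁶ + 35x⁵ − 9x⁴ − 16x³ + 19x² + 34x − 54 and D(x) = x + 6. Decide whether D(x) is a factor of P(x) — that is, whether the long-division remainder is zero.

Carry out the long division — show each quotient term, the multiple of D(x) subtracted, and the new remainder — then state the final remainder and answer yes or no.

R(x) = −6, so D(x) is not a factor of P(x). no

Step 1: lead(−9x⁸ − 48x⁷ + 42x⁶ + 35x⁵ − 9x⁴ − 16x³ + 19x² + 34x − 54) ÷ lead(D) = −9x⁸ ÷ x = −9x⁷. Subtract (−9x⁷)·D = −9x⁸ − 54x⁷. Remainder: 6x⁷ + 42x⁶ + 35x⁵ − 9x⁴ − 16x³ + 19x² + 34x − 54.
Step 2: lead(6x⁷ + 42x⁶ + 35x⁵ − 9x⁴ − 16x³ + 19x² + 34x − 54) ÷ lead(D) = 6x⁷ ÷ x = 6x⁶. Subtract (6x⁶)·D = 6x⁷ + 36x⁶. Remainder: 6x⁶ + 35x⁵ − 9x⁴ − 16x³ + 19x² + 34x − 54.
Step 3: lead(6x⁶ + 35x⁵ − 9x⁴ − 16x³ + 19x² + 34x − 54) ÷ lead(D) = 6x⁶ ÷ x = 6x⁵. Subtract (6x⁵)·D = 6x⁶ + 36x⁵. Remainder: −x⁵ − 9x⁴ − 16x³ + 19x² + 34x − 54.
Step 4: lead(−x⁵ − 9x⁴ − 16x³ + 19x² + 34x − 54) ÷ lead(D) = −x⁵ ÷ x = −x⁴. Subtract (−x⁴)·D = −x⁵ − 6x⁴. Remainder: −3x⁴ − 16x³ + 19x² + 34x − 54.
Step 5: lead(−3x⁴ − 16x³ + 19x² + 34x − 54) ÷ lead(D) = −3x⁴ ÷ x = −3x³. Subtract (−3x³)·D = −3x⁴ − 18x³. Remainder: 2x³ + 19x² + 34x − 54.
Step 6: lead(2x³ + 19x² + 34x − 54) ÷ lead(D) = 2x³ ÷ x = 2x². Subtract (2x²)·D = 2x³ + 12x². Remainder: 7x² + 34x − 54.
Step 7: lead(7x² + 34x − 54) ÷ lead(D) = 7x² ÷ x = 7x. Subtract (7x)·D = 7x² + 42x. Remainder: −8x − 54.
Step 8: lead(−8x − 54) ÷ lead(D) = −8x ÷ x = −8. Subtract (−8)·D = −8x − 48. Remainder: −6.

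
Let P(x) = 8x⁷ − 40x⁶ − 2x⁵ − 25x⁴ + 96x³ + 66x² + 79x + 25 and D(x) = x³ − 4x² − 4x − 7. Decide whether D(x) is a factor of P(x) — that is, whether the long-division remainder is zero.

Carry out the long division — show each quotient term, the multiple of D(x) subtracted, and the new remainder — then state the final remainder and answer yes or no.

Step 1: lead(8x⁷ − 40x⁶ − 2x⁵ − 25x⁴ + 96x³ + 66x² + 79x + 25) ÷ lead(D) = 8x⁷ ÷ x³ = 8x⁴. Subtract (8x⁴)·D = 8x⁷ − 32x⁶ − 32x⁵ − 56x⁴. Remainder: −8x⁶ + 30x⁵ + 31x⁴ + 96x³ + 66x² + 79x + 25.
Step 2: lead(−8x⁶ + 30x⁵ + 31x⁴ + 96x³ + 66x² + 79x + 25) ÷ lead(D) = −8x⁶ ÷ x³ = −8x³. Subtract (−8x³)·D = −8x⁶ + 32x⁵ + 32x⁴ + 56x³. Remainder: −2x⁵ − x⁴ + 40x³ + 66x² + 79x + 25.
Step 3: lead(−2x⁵ − x⁴ + 40x³ + 66x² + 79x + 25) ÷ lead(D) = −2x⁵ ÷ x³ = −2x². Subtract (−2x²)·D = −2x⁵ + 8x⁴ + 8x³ + 14x². Remainder: −9x⁴ + 32x³ + 52x² + 79x + 25.
Step 4: lead(−9x⁴ + 32x³ + 52x² + 79x + 25) ÷ lead(D) = −9x⁴ ÷ x³ = −9x. Subtract (−9x)·D = −9x⁴ + 36x³ + 36x² + 63x. Remainder: −4x³ + 16x² + 16x + 25.
Step 5: lead(−4x³ + 16x² + 16x + 25) ÷ lead(D) = −4x³ ÷ x³ = −4. Subtract (−4)·D = −4x³ + 16x² + 16x + 28. Remainder: −3.

R(x) = −3, so D(x) is not a factor of P(x). no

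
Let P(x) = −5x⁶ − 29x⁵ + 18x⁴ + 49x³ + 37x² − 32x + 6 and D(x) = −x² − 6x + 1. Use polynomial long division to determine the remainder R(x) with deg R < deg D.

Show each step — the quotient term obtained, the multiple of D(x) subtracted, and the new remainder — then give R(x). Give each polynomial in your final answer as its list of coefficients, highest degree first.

Step 1: lead(−5x⁶ − 29x⁵ + 18x⁴ + 49x³ + 37x² − 32x + 6) ÷ lead(D) = −5x⁶ ÷ −x² = 5x⁴. Subtract (5x⁴)·D = −5x⁶ − 30x⁵ + 5x⁴. Remainder: x⁵ + 13x⁴ + 49x³ + 37x² − 32x + 6.
Step 2: lead(x⁵ + 13x⁴ + 49x³ + 37x² − 32x + 6) ÷ lead(D) = x⁵ ÷ −x² = −x³. Subtract (−x³)·D = x⁵ + 6x⁴ − x³. Remainder: 7x⁴ + 50x³ + 37x² − 32x + 6.
Step 3: lead(7x⁴ + 50x³ + 37x² − 32x + 6) ÷ lead(D) = 7x⁴ ÷ −x² = −7x². Subtract (−7x²)·D = 7x⁴ + 42x³ − 7x². Remainder: 8x³ + 44x² − 32x + 6.
Step 4: lead(8x³ + 44x² − 32x + 6) ÷ lead(D) = 8x³ ÷ −x² = −8x. Subtract (−8x)·D = 8x³ + 48x² − 8x. Remainder: −4x² − 24x + 6.
Step 5: lead(−4x² − 24x + 6) ÷ lead(D) = −4x² ÷ −x² = 4. Subtract (4)·D = −4x² − 24x + 4. Remainder: 2.

R = [2]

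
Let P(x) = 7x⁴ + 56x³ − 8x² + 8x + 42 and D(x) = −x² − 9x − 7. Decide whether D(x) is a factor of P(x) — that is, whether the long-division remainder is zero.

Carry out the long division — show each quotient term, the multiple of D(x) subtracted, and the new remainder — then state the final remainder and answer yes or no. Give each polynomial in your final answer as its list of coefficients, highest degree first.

Step 1: lead(7x⁴ + 56x³ − 8x² + 8x + 42) ÷ lead(D) = 7x⁴ ÷ −x² = −7x². Subtract (−7x²)·D = 7x⁴ + 63x³ + 49x². Remainder: −7x³ − 57x² + 8x + 42.
Step 2: lead(−7x³ − 57x² + 8x + 42) ÷ lead(D) = −7x³ ÷ −x² = 7x. Subtract (7x)·D = −7x³ − 63x² − 49x. Remainder: 6x² + 57x + 42.
Step 3: lead(6x² + 57x + 42) ÷ lead(D) = 6x² ÷ −x² = −6. Subtract (−6)·D = 6x² + 54x + 42. Remainder: 3x.

R = [3, 0], so D(x) is not a factor of P(x). no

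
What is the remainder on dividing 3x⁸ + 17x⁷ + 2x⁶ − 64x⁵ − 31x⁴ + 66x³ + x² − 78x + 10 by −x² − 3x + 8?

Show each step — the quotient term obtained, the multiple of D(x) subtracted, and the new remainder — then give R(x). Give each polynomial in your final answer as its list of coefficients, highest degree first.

R = [-6]

Step 1: lead(3x⁸ + 17x⁷ + 2x⁶ − 64x⁵ − 31x⁴ + 66x³ + x² − 78x + 10) ÷ lead(D) = 3x⁸ ÷ −x² = −3x⁶. Subtract (−3x⁶)·D = 3x⁸ + 9x⁷ − 24x⁶. Remainder: 8x⁷ + 26x⁶ − 64x⁵ − 31x⁴ + 66x³ + x² − 78x + 10.
Step 2: lead(8x⁷ + 26x⁶ − 64x⁵ − 31x⁴ + 66x³ + x² − 78x + 10) ÷ lead(D) = 8x⁷ ÷ −x² = −8x⁵. Subtract (−8x⁵)·D = 8x⁷ + 24x⁶ − 64x⁵. Remainder: 2x⁶ − 31x⁴ + 66x³ + x² − 78x + 10.
Step 3: lead(2x⁶ − 31x⁴ + 66x³ + x² − 78x + 10) ÷ lead(D) = 2x⁶ ÷ −x² = −2x⁴. Subtract (−2x⁴)·D = 2x⁶ + 6x⁵ − 16x⁴. Remainder: −6x⁵ − 15x⁴ + 66x³ + x² − 78x + 10.
Step 4: lead(−6x⁵ − 15x⁴ + 66x³ + x² − 78x + 10) ÷ lead(D) = −6x⁵ ÷ −x² = 6x³. Subtract (6x³)·D = −6x⁵ − 18x⁴ + 48x³. Remainder: 3x⁴ + 18x³ + x² − 78x + 10.
Step 5: lead(3x⁴ + 18x³ + x² − 78x + 10) ÷ lead(D) = 3x⁴ ÷ −x² = −3x². Subtract (−3x²)·D = 3x⁴ + 9x³ − 24x². Remainder: 9x³ + 25x² − 78x + 10.
Step 6: lead(9x³ + 25x² − 78x + 10) ÷ lead(D) = 9x³ ÷ −x² = −9x. Subtract (−9x)·D = 9x³ + 27x² − 72x. Remainder: −2x² − 6x + 10.
Step 7: lead(−2x² − 6x + 10) ÷ lead(D) = −2x² ÷ −x² = 2. Subtract (2)·D = −2x² − 6x + 16. Remainder: −6.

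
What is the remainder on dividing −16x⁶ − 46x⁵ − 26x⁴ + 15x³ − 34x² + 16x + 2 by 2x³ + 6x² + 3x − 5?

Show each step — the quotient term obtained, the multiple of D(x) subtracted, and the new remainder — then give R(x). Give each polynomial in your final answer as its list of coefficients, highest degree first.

Step 1: lead(−16x⁶ − 46x⁵ − 26x⁴ + 15x³ − 34x² + 16x + 2) ÷ lead(D) = −16x⁶ ÷ 2x³ = −8x³. Subtract (−8x³)·D = −16x⁶ − 48x⁵ − 24x⁴ + 40x³. Remainder: 2x⁵ − 2x⁴ − 25x³ − 34x² + 16x + 2.
Step 2: lead(2x⁵ − 2x⁴ − 25x³ − 34x² + 16x + 2) ÷ lead(D) = 2x⁵ ÷ 2x³ = x². Subtract (x²)·D = 2x⁵ + 6x⁴ + 3x³ − 5x². Remainder: −8x⁴ − 28x³ − 29x² + 16x + 2.
Step 3: lead(−8x⁴ − 28x³ − 29x² + 16x + 2) ÷ lead(D) = −8x⁴ ÷ 2x³ = −4x. Subtract (−4x)·D = −8x⁴ − 24x³ − 12x² + 20x. Remainder: −4x³ − 17x² − 4x + 2.
Step 4: lead(−4x³ − 17x² − 4x + 2) ÷ lead(D) = −4x³ ÷ 2x³ = −2. Subtract (−2)·D = −4x³ − 12x² − 6x + 10. Remainder: −5x² + 2x − 8.

R = [-5, 2, -8]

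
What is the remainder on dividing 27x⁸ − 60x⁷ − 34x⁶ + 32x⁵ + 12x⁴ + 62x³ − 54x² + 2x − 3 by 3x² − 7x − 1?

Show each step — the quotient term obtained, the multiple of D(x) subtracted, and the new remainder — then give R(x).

R(x) = 3x − 4

Step 1: lead(27x⁸ − 60x⁷ − 34x⁶ + 32x⁵ + 12x⁴ + 62x³ − 54x² + 2x − 3) ÷ lead(D) = 27x⁸ ÷ 3x² = 9x⁶. Subtract (9x⁶)·D = 27x⁸ − 63x⁷ − 9x⁶. Remainder: 3x⁷ − 25x⁶ + 32x⁵ + 12x⁴ + 62x³ − 54x² + 2x − 3.
Step 2: lead(3x⁷ − 25x⁶ + 32x⁵ + 12x⁴ + 62x³ − 54x² + 2x − 3) ÷ lead(D) = 3x⁷ ÷ 3x² = x⁵. Subtract (x⁵)·D = 3x⁷ − 7x⁶ − x⁵. Remainder: −18x⁶ + 33x⁵ + 12x⁴ + 62x³ − 54x² + 2x − 3.
Step 3: lead(−18x⁶ + 33x⁵ + 12x⁴ + 62x³ − 54x² + 2x − 3) ÷ lead(D) = −18x⁶ ÷ 3x² = −6x⁴. Subtract (−6x⁴)·D = −18x⁶ + 42x⁵ + 6x⁴. Remainder: −9x⁵ + 6x⁴ + 62x³ − 54x² + 2x − 3.
Step 4: lead(−9x⁵ + 6x⁴ + 62x³ − 54x² + 2x − 3) ÷ lead(D) = −9x⁵ ÷ 3x² = −3x³. Subtract (−3x³)·D = −9x⁵ + 21x⁴ + 3x³. Remainder: −15x⁴ + 59x³ − 54x² + 2x − 3.
Step 5: lead(−15x⁴ + 59x³ − 54x² + 2x − 3) ÷ lead(D) = −15x⁴ ÷ 3x² = −5x². Subtract (−5x²)·D = −15x⁴ + 35x³ + 5x². Remainder: 24x³ − 59x² + 2x − 3.
Step 6: lead(24x³ − 59x² + 2x − 3) ÷ lead(D) = 24x³ ÷ 3x² = 8x. Subtract (8x)·D = 24x³ − 56x² − 8x. Remainder: −3x² + 10x − 3.
Step 7: lead(−3x² + 10x − 3) ÷ lead(D) = −3x² ÷ 3x² = −1. Subtract (−1)·D = −3x² + 7x + 1. Remainder: 3x − 4.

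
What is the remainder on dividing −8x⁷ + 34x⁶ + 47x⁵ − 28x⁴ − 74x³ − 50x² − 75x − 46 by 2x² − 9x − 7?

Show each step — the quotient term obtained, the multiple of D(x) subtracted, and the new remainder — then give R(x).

R(x) = −4

Step 1: lead(−8x⁷ + 34x⁶ + 47x⁵ − 28x⁴ − 74x³ − 50x² − 75x − 46) ÷ lead(D) = −8x⁷ ÷ 2x² = −4x⁵. Subtract (−4x⁵)·D = −8x⁷ + 36x⁶ + 28x⁵. Remainder: −2x⁶ + 19x⁵ − 28x⁴ − 74x³ − 50x² − 75x − 46.
Step 2: lead(−2x⁶ + 19x⁵ − 28x⁴ − 74x³ − 50x² − 75x − 46) ÷ lead(D) = −2x⁶ ÷ 2x² = −x⁴. Subtract (−x⁴)·D = −2x⁶ + 9x⁵ + 7x⁴. Remainder: 10x⁵ − 35x⁴ − 74x³ − 50x² − 75x − 46.
Step 3: lead(10x⁵ − 35x⁴ − 74x³ − 50x² − 75x − 46) ÷ lead(D) = 10x⁵ ÷ 2x² = 5x³. Subtract (5x³)·D = 10x⁵ − 45x⁴ − 35x³. Remainder: 10x⁴ − 39x³ − 50x² − 75x − 46.
Step 4: lead(10x⁴ − 39x³ − 50x² − 75x − 46) ÷ lead(D) = 10x⁴ ÷ 2x² = 5x². Subtract (5x²)·D = 10x⁴ − 45x³ − 35x². Remainder: 6x³ − 15x² − 75x − 46.
Step 5: lead(6x³ − 15x² − 75x − 46) ÷ lead(D) = 6x³ ÷ 2x² = 3x. Subtract (3x)·D = 6x³ − 27x² − 21x. Remainder: 12x² − 54x − 46.
Step 6: lead(12x² − 54x − 46) ÷ lead(D) = 12x² ÷ 2x² = 6. Subtract (6)·D = 12x² − 54x − 42. Remainder: −4.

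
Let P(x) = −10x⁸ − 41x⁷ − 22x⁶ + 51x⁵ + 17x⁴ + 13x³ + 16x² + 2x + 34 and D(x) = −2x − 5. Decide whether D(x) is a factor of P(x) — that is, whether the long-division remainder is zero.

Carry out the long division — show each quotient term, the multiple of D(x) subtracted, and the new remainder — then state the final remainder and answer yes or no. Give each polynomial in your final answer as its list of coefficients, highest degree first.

Step 1: lead(−10x⁸ − 41x⁷ − 22x⁶ + 51x⁵ + 17x⁴ + 13x³ + 16x² + 2x + 34) ÷ lead(D) = −10x⁸ ÷ −2x = 5x⁷. Subtract (5x⁷)·D = −10x⁸ − 25x⁷. Remainder: −16x⁷ − 22x⁶ + 51x⁵ + 17x⁴ + 13x³ + 16x² + 2x + 34.
Step 2: lead(−16x⁷ − 22x⁶ + 51x⁵ + 17x⁴ + 13x³ + 16x² + 2x + 34) ÷ lead(D) = −16x⁷ ÷ −2x = 8x⁶. Subtract (8x⁶)·D = −16x⁷ − 40x⁶. Remainder: 18x⁶ + 51x⁵ + 17x⁴ + 13x³ + 16x² + 2x + 34.
Step 3: lead(18x⁶ + 51x⁵ + 17x⁴ + 13x³ + 16x² + 2x + 34) ÷ lead(D) = 18x⁶ ÷ −2x = −9x⁵. Subtract (−9x⁵)·D = 18x⁶ + 45x⁵. Remainder: 6x⁵ + 17x⁴ + 13x³ + 16x² + 2x + 34.
Step 4: lead(6x⁵ + 17x⁴ + 13x³ + 16x² + 2x + 34) ÷ lead(D) = 6x⁵ ÷ −2x = −3x⁴. Subtract (−3x⁴)·D = 6x⁵ + 15x⁴. Remainder: 2x⁴ + 13x³ + 16x² + 2x + 34.
Step 5: lead(2x⁴ + 13x³ + 16x² + 2x + 34) ÷ lead(D) = 2x⁴ ÷ −2x = −x³. Subtract (−x³)·D = 2x⁴ + 5x³. Remainder: 8x³ + 16x² + 2x + 34.
Step 6: lead(8x³ + 16x² + 2x + 34) ÷ lead(D) = 8x³ ÷ −2x = −4x². Subtract (−4x²)·D = 8x³ + 20x². Remainder: −4x² + 2x + 34.
Step 7: lead(−4x² + 2x + 34) ÷ lead(D) = −4x² ÷ −2x = 2x. Subtract (2x)·D = −4x² − 10x. Remainder: 12x + 34.
Step 8: lead(12x + 34) ÷ lead(D) = 12x ÷ −2x = −6. Subtract (−6)·D = 12x + 30. Remainder: 4.

R = [4], so D(x) is not a factor of P(x). no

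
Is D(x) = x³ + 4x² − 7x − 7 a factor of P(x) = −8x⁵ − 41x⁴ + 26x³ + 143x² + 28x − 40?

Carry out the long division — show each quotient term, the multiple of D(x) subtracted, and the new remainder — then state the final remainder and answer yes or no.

Step 1: lead(−8x⁵ − 41x⁴ + 26x³ + 143x² + 28x − 40) ÷ lead(D) = −8x⁵ ÷ x³ = −8x². Subtract (−8x²)·D = −8x⁵ − 32x⁴ + 56x³ + 56x². Remainder: −9x⁴ − 30x³ + 87x² + 28x − 40.
Step 2: lead(−9x⁴ − 30x³ + 87x² + 28x − 40) ÷ lead(D) = −9x⁴ ÷ x³ = −9x. Subtract (−9x)·D = −9x⁴ − 36x³ + 63x² + 63x. Remainder: 6x³ + 24x² − 35x − 40.
Step 3: lead(6x³ + 24x² − 35x − 40) ÷ lead(D) = 6x³ ÷ x³ = 6. Subtract (6)·D = 6x³ + 24x² − 42x − 42. Remainder: 7x + 2.

R(x) = 7x + 2, so D(x) is not a factor of P(x). no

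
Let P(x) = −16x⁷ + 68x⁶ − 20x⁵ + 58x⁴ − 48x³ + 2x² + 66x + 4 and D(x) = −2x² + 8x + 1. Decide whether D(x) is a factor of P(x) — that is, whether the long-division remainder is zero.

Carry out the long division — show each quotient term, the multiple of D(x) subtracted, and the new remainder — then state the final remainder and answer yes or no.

R(x) = −x − 4, so D(x) is not a factor of P(x). no

Step 1: lead(−16x⁷ + 68x⁶ − 20x⁵ + 58x⁴ − 48x³ + 2x² + 66x + 4) ÷ lead(D) = −16x⁷ ÷ −2x² = 8x⁵. Subtract (8x⁵)·D = −16x⁷ + 64x⁶ + 8x⁵. Remainder: 4x⁶ − 28x⁵ + 58x⁴ − 48x³ + 2x² + 66x + 4.
Step 2: lead(4x⁶ − 28x⁵ + 58x⁴ − 48x³ + 2x² + 66x + 4) ÷ lead(D) = 4x⁶ ÷ −2x² = −2x⁴. Subtract (−2x⁴)·D = 4x⁶ − 16x⁵ − 2x⁴. Remainder: −12x⁵ + 60x⁴ − 48x³ + 2x² + 66x + 4.
Step 3: lead(−12x⁵ + 60x⁴ − 48x³ + 2x² + 66x + 4) ÷ lead(D) = −12x⁵ ÷ −2x² = 6x³. Subtract (6x³)·D = −12x⁵ + 48x⁴ + 6x³. Remainder: 12x⁴ − 54x³ + 2x² + 66x + 4.
Step 4: lead(12x⁴ − 54x³ + 2x² + 66x + 4) ÷ lead(D) = 12x⁴ ÷ −2x² = −6x². Subtract (−6x²)·D = 12x⁴ − 48x³ − 6x². Remainder: −6x³ + 8x² + 66x + 4.
Step 5: lead(−6x³ + 8x² + 66x + 4) ÷ lead(D) = −6x³ ÷ −2x² = 3x. Subtract (3x)·D = −6x³ + 24x² + 3x. Remainder: −16x² + 63x + 4.
Step 6: lead(−16x² + 63x + 4) ÷ lead(D) = −16x² ÷ −2x² = 8. Subtract (8)·D = −16x² + 64x + 8. Remainder: −x − 4.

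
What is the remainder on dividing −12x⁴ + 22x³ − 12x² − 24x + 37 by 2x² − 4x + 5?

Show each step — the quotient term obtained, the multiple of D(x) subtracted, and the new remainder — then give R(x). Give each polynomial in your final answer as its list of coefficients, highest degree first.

Step 1: lead(−12x⁴ + 22x³ − 12x² − 24x + 37) ÷ lead(D) = −12x⁴ ÷ 2x² = −6x². Subtract (−6x²)·D = −12x⁴ + 24x³ − 30x². Remainder: −2x³ + 18x² − 24x + 37.
Step 2: lead(−2x³ + 18x² − 24x + 37) ÷ lead(D) = −2x³ ÷ 2x² = −x. Subtract (−x)·D = −2x³ + 4x² − 5x. Remainder: 14x² − 19x + 37.
Step 3: lead(14x² − 19x + 37) ÷ lead(D) = 14x² ÷ 2x² = 7. Subtract (7)·D = 14x² − 28x + 35. Remainder: 9x + 2.

R = [9, 2]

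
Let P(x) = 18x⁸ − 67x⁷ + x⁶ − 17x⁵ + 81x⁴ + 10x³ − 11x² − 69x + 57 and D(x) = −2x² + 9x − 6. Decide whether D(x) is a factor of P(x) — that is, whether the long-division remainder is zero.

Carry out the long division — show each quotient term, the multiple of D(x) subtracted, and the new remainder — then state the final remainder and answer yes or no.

Step 1: lead(18x⁸ − 67x⁷ + x⁶ − 17x⁵ + 81x⁴ + 10x³ − 11x² − 69x + 57) ÷ lead(D) = 18x⁸ ÷ −2x² = −9x⁶. Subtract (−9x⁶)·D = 18x⁸ − 81x⁷ + 54x⁶. Remainder: 14x⁷ − 53x⁶ − 17x⁵ + 81x⁴ + 10x³ − 11x² − 69x + 57.
Step 2: lead(14x⁷ − 53x⁶ − 17x⁵ + 81x⁴ + 10x³ − 11x² − 69x + 57) ÷ lead(D) = 14x⁷ ÷ −2x² = −7x⁵. Subtract (−7x⁵)·D = 14x⁷ − 63x⁶ + 42x⁵. Remainder: 10x⁶ − 59x⁵ + 81x⁴ + 10x³ − 11x² − 69x + 57.
Step 3: lead(10x⁶ − 59x⁵ + 81x⁴ + 10x³ − 11x² − 69x + 57) ÷ lead(D) = 10x⁶ ÷ −2x² = −5x⁴. Subtract (−5x⁴)·D = 10x⁶ − 45x⁵ + 30x⁴. Remainder: −14x⁵ + 51x⁴ + 10x³ − 11x² − 69x + 57.
Step 4: lead(−14x⁵ + 51x⁴ + 10x³ − 11x² − 69x + 57) ÷ lead(D) = −14x⁵ ÷ −2x² = 7x³. Subtract (7x³)·D = −14x⁵ + 63x⁴ − 42x³. Remainder: −12x⁴ + 52x³ − 11x² − 69x + 57.
Step 5: lead(−12x⁴ + 52x³ − 11x² − 69x + 57) ÷ lead(D) = −12x⁴ ÷ −2x² = 6x². Subtract (6x²)·D = −12x⁴ + 54x³ − 36x². Remainder: −2x³ + 25x² − 69x + 57.
Step 6: lead(−2x³ + 25x² − 69x + 57) ÷ lead(D) = −2x³ ÷ −2x² = x. Subtract (x)·D = −2x³ + 9x² − 6x. Remainder: 16x² − 63x + 57.
Step 7: lead(16x² − 63x + 57) ÷ lead(D) = 16x² ÷ −2x² = −8. Subtract (−8)·D = 16x² − 72x + 48. Remainder: 9x + 9.

R(x) = 9x + 9, so D(x) is not a factor of P(x). no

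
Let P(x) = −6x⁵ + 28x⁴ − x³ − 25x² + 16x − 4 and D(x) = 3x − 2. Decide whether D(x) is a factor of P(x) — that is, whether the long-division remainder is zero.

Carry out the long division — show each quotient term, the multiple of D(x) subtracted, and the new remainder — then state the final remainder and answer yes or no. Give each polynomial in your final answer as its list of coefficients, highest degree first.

Step 1: lead(−6x⁵ + 28x⁴ − x³ − 25x² + 16x − 4) ÷ lead(D) = −6x⁵ ÷ 3x = −2x⁴. Subtract (−2x⁴)·D = −6x⁵ + 4x⁴. Remainder: 24x⁴ − x³ − 25x² + 16x − 4.
Step 2: lead(24x⁴ − x³ − 25x² + 16x − 4) ÷ lead(D) = 24x⁴ ÷ 3x = 8x³. Subtract (8x³)·D = 24x⁴ − 16x³. Remainder: 15x³ − 25x² + 16x − 4.
Step 3: lead(15x³ − 25x² + 16x − 4) ÷ lead(D) = 15x³ ÷ 3x = 5x². Subtract (5x²)·D = 15x³ − 10x². Remainder: −15x² + 16x − 4.
Step 4: lead(−15x² + 16x − 4) ÷ lead(D) = −15x² ÷ 3x = −5x. Subtract (−5x)·D = −15x² + 10x. Remainder: 6x − 4.
Step 5: lead(6x − 4) ÷ lead(D) = 6x ÷ 3x = 2. Subtract (2)·D = 6x − 4. Remainder: 0.

R = [0], so D(x) is a factor of P(x). yes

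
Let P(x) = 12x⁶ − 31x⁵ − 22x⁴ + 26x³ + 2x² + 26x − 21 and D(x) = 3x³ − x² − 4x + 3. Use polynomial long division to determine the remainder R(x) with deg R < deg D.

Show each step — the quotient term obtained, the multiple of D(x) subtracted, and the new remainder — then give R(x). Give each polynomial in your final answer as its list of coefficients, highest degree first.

R = [5, 6]

Step 1: lead(12x⁶ − 31x⁵ − 22x⁴ + 26x³ + 2x² + 26x − 21) ÷ lead(D) = 12x⁶ ÷ 3x³ = 4x³. Subtract (4x³)·D = 12x⁶ − 4x⁵ − 16x⁴ + 12x³. Remainder: −27x⁵ − 6x⁴ + 14x³ + 2x² + 26x − 21.
Step 2: lead(−27x⁵ − 6x⁴ + 14x³ + 2x² + 26x − 21) ÷ lead(D) = −27x⁵ ÷ 3x³ = −9x². Subtract (−9x²)·D = −27x⁵ + 9x⁴ + 36x³ − 27x². Remainder: −15x⁴ − 22x³ + 29x² + 26x − 21.
Step 3: lead(−15x⁴ − 22x³ + 29x² + 26x − 21) ÷ lead(D) = −15x⁴ ÷ 3x³ = −5x. Subtract (−5x)·D = −15x⁴ + 5x³ + 20x² − 15x. Remainder: −27x³ + 9x² + 41x − 21.
Step 4: lead(−27x³ + 9x² + 41x − 21) ÷ lead(D) = −27x³ ÷ 3x³ = −9. Subtract (−9)·D = −27x³ + 9x² + 36x − 27. Remainder: 5x + 6.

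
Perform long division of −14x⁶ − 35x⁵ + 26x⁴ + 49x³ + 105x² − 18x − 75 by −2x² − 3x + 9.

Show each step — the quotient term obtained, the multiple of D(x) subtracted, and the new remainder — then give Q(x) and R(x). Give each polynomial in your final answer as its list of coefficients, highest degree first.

Step 1: lead(−14x⁶ − 35x⁵ + 26x⁴ + 49x³ + 105x² − 18x − 75) ÷ lead(D) = −14x⁶ ÷ −2x² = 7x⁴. Subtract (7x⁴)·D = −14x⁶ − 21x⁵ + 63x⁴. Remainder: −14x⁵ − 37x⁴ + 49x³ + 105x² − 18x − 75.
Step 2: lead(−14x⁵ − 37x⁴ + 49x³ + 105x² − 18x − 75) ÷ lead(D) = −14x⁵ ÷ −2x² = 7x³. Subtract (7x³)·D = −14x⁵ − 21x⁴ + 63x³. Remainder: −16x⁴ − 14x³ + 105x² − 18x − 75.
Step 3: lead(−16x⁴ − 14x³ + 105x² − 18x − 75) ÷ lead(D) = −16x⁴ ÷ −2x² = 8x². Subtract (8x²)·D = −16x⁴ − 24x³ + 72x². Remainder: 10x³ + 33x² − 18x − 75.
Step 4: lead(10x³ + 33x² − 18x − 75) ÷ lead(D) = 10x³ ÷ −2x² = −5x. Subtract (−5x)·D = 10x³ + 15x² − 45x. Remainder: 18x² + 27x − 75.
Step 5: lead(18x² + 27x − 75) ÷ lead(D) = 18x² ÷ −2x² = −9. Subtract (−9)·D = 18x² + 27x − 81. Remainder: 6.

Q = [7, 7, 8, -5, -9]; R = [6]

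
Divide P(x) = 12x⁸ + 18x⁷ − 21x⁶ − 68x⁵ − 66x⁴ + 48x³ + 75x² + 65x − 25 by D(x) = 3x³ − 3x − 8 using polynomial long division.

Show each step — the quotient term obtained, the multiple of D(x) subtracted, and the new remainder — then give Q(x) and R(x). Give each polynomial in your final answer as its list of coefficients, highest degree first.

Step 1: lead(12x⁸ + 18x⁷ − 21x⁶ − 68x⁵ − 66x⁴ + 48x³ + 75x² + 65x − 25) ÷ lead(D) = 12x⁸ ÷ 3x³ = 4x⁵. Subtract (4x⁵)·D = 12x⁸ − 12x⁶ − 32x⁵. Remainder: 18x⁷ − 9x⁶ − 36x⁵ − 66x⁴ + 48x³ + 75x² + 65x − 25.
Step 2: lead(18x⁷ − 9x⁶ − 36x⁵ − 66x⁴ + 48x³ + 75x² + 65x − 25) ÷ lead(D) = 18x⁷ ÷ 3x³ = 6x⁴. Subtract (6x⁴)·D = 18x⁷ − 18x⁵ − 48x⁴. Remainder: −9x⁶ − 18x⁵ − 18x⁴ + 48x³ + 75x² + 65x − 25.
Step 3: lead(−9x⁶ − 18x⁵ − 18x⁴ + 48x³ + 75x² + 65x − 25) ÷ lead(D) = −9x⁶ ÷ 3x³ = −3x³. Subtract (−3x³)·D = −9x⁶ + 9x⁴ + 24x³. Remainder: −18x⁵ − 27x⁴ + 24x³ + 75x² + 65x − 25.
Step 4: lead(−18x⁵ − 27x⁴ + 24x³ + 75x² + 65x − 25) ÷ lead(D) = −18x⁵ ÷ 3x³ = −6x². Subtract (−6x²)·D = −18x⁵ + 18x³ + 48x². Remainder: −27x⁴ + 6x³ + 27x² + 65x − 25.
Step 5: lead(−27x⁴ + 6x³ + 27x² + 65x − 25) ÷ lead(D) = −27x⁴ ÷ 3x³ = −9x. Subtract (−9x)·D = −27x⁴ + 27x² + 72x. Remainder: 6x³ − 7x − 25.
Step 6: lead(6x³ − 7x − 25) ÷ lead(D) = 6x³ ÷ 3x³ = 2. Subtract (2)·D = 6x³ − 6x − 16. Remainder: −x − 9.

Q = [4, 6, -3, -6, -9, 2]; R = [-1, -9]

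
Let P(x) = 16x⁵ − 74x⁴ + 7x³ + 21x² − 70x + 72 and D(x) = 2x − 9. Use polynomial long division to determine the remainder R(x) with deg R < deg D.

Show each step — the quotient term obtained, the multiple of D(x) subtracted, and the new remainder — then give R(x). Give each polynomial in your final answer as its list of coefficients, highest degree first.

Step 1: lead(16x⁵ − 74x⁴ + 7x³ + 21x² − 70x + 72) ÷ lead(D) = 16x⁵ ÷ 2x = 8x⁴. Subtract (8x⁴)·D = 16x⁵ − 72x⁴. Remainder: −2x⁴ + 7x³ + 21x² − 70x + 72.
Step 2: lead(−2x⁴ + 7x³ + 21x² − 70x + 72) ÷ lead(D) = −2x⁴ ÷ 2x = −x³. Subtract (−x³)·D = −2x⁴ + 9x³. Remainder: −2x³ + 21x² − 70x + 72.
Step 3: lead(−2x³ + 21x² − 70x + 72) ÷ lead(D) = −2x³ ÷ 2x = −x². Subtract (−x²)·D = −2x³ + 9x². Remainder: 12x² − 70x + 72.
Step 4: lead(12x² − 70x + 72) ÷ lead(D) = 12x² ÷ 2x = 6x. Subtract (6x)·D = 12x² − 54x. Remainder: −16x + 72.
Step 5: lead(−16x + 72) ÷ lead(D) = −16x ÷ 2x = −8. Subtract (−8)·D = −16x + 72. Remainder: 0.

R = [0]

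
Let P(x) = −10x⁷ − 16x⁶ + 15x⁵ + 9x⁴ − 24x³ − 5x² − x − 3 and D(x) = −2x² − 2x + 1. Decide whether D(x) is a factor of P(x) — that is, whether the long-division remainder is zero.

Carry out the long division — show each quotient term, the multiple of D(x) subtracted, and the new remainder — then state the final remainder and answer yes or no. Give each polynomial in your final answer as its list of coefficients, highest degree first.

R = [-5], so D(x) is not a factor of P(x). no

Step 1: lead(−10x⁷ − 16x⁶ + 15x⁵ + 9x⁴ − 24x³ − 5x² − x − 3) ÷ lead(D) = −10x⁷ ÷ −2x² = 5x⁵. Subtract (5x⁵)·D = −10x⁷ − 10x⁶ + 5x⁵. Remainder: −6x⁶ + 10x⁵ + 9x⁴ − 24x³ − 5x² − x − 3.
Step 2: lead(−6x⁶ + 10x⁵ + 9x⁴ − 24x³ − 5x² − x − 3) ÷ lead(D) = −6x⁶ ÷ −2x² = 3x⁴. Subtract (3x⁴)·D = −6x⁶ − 6x⁵ + 3x⁴. Remainder: 16x⁵ + 6x⁴ − 24x³ − 5x² − x − 3.
Step 3: lead(16x⁵ + 6x⁴ − 24x³ − 5x² − x − 3) ÷ lead(D) = 16x⁵ ÷ −2x² = −8x³. Subtract (−8x³)·D = 16x⁵ + 16x⁴ − 8x³. Remainder: −10x⁴ − 16x³ − 5x² − x − 3.
Step 4: lead(−10x⁴ − 16x³ − 5x² − x − 3) ÷ lead(D) = −10x⁴ ÷ −2x² = 5x². Subtract (5x²)·D = −10x⁴ − 10x³ + 5x². Remainder: −6x³ − 10x² − x − 3.
Step 5: lead(−6x³ − 10x² − x − 3) ÷ lead(D) = −6x³ ÷ −2x² = 3x. Subtract (3x)·D = −6x³ − 6x² + 3x. Remainder: −4x² − 4x − 3.
Step 6: lead(−4x² − 4x − 3) ÷ lead(D) = −4x² ÷ −2x² = 2. Subtract (2)·D = −4x² − 4x + 2. Remainder: −5.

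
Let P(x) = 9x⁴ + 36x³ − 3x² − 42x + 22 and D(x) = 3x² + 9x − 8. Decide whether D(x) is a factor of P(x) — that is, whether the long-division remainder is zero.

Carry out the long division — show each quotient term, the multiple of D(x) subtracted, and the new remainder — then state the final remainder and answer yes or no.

Step 1: lead(9x⁴ + 36x³ − 3x² − 42x + 22) ÷ lead(D) = 9x⁴ ÷ 3x² = 3x². Subtract (3x²)·D = 9x⁴ + 27x³ − 24x². Remainder: 9x³ + 21x² − 42x + 22.
Step 2: lead(9x³ + 21x² − 42x + 22) ÷ lead(D) = 9x³ ÷ 3x² = 3x. Subtract (3x)·D = 9x³ + 27x² − 24x. Remainder: −6x² − 18x + 22.
Step 3: lead(−6x² − 18x + 22) ÷ lead(D) = −6x² ÷ 3x² = −2. Subtract (−2)·D = −6x² − 18x + 16. Remainder: 6.

R(x) = 6, so D(x) is not a factor of P(x). no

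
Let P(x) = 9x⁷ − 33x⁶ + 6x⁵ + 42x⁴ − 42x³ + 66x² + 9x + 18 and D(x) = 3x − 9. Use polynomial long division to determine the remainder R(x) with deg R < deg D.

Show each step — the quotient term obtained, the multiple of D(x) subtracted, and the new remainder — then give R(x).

Step 1: lead(9x⁷ − 33x⁶ + 6x⁵ + 42x⁴ − 42x³ + 66x² + 9x + 18) ÷ lead(D) = 9x⁷ ÷ 3x = 3x⁶. Subtract (3x⁶)·D = 9x⁷ − 27x⁶. Remainder: −6x⁶ + 6x⁵ + 42x⁴ − 42x³ + 66x² + 9x + 18.
Step 2: lead(−6x⁶ + 6x⁵ + 42x⁴ − 42x³ + 66x² + 9x + 18) ÷ lead(D) = −6x⁶ ÷ 3x = −2x⁵. Subtract (−2x⁵)·D = −6x⁶ + 18x⁵. Remainder: −12x⁵ + 42x⁴ − 42x³ + 66x² + 9x + 18.
Step 3: lead(−12x⁵ + 42x⁴ − 42x³ + 66x² + 9x + 18) ÷ lead(D) = −12x⁵ ÷ 3x = −4x⁴. Subtract (−4x⁴)·D = −12x⁵ + 36x⁴. Remainder: 6x⁴ − 42x³ + 66x² + 9x + 18.
Step 4: lead(6x⁴ − 42x³ + 66x² + 9x + 18) ÷ lead(D) = 6x⁴ ÷ 3x = 2x³. Subtract (2x³)·D = 6x⁴ − 18x³. Remainder: −24x³ + 66x² + 9x + 18.
Step 5: lead(−24x³ + 66x² + 9x + 18) ÷ lead(D) = −24x³ ÷ 3x = −8x². Subtract (−8x²)·D = −24x³ + 72x². Remainder: −6x² + 9x + 18.
Step 6: lead(−6x² + 9x + 18) ÷ lead(D) = −6x² ÷ 3x = −2x. Subtract (−2x)·D = −6x² + 18x. Remainder: −9x + 18.
Step 7: lead(−9x + 18) ÷ lead(D) = −9x ÷ 3x = −3. Subtract (−3)·D = −9x + 27. Remainder: −9.

R(x) = −9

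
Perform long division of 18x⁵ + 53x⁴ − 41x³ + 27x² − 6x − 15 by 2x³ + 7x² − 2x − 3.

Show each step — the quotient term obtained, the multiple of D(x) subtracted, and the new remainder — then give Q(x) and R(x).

Q(x) = 9x² − 5x + 6; R(x) = 2x² − 9x + 3

Step 1: lead(18x⁵ + 53x⁴ − 41x³ + 27x² − 6x − 15) ÷ lead(D) = 18x⁵ ÷ 2x³ = 9x². Subtract (9x²)·D = 18x⁵ + 63x⁴ − 18x³ − 27x². Remainder: −10x⁴ − 23x³ + 54x² − 6x − 15.
Step 2: lead(−10x⁴ − 23x³ + 54x² − 6x − 15) ÷ lead(D) = −10x⁴ ÷ 2x³ = −5x. Subtract (−5x)·D = −10x⁴ − 35x³ + 10x² + 15x. Remainder: 12x³ + 44x² − 21x − 15.
Step 3: lead(12x³ + 44x² − 21x − 15) ÷ lead(D) = 12x³ ÷ 2x³ = 6. Subtract (6)·D = 12x³ + 42x² − 12x − 18. Remainder: 2x² − 9x + 3.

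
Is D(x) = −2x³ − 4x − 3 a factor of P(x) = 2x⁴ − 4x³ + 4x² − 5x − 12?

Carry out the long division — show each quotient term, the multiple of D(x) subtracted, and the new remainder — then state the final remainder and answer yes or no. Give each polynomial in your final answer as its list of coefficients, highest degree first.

Step 1: lead(2x⁴ − 4x³ + 4x² − 5x − 12) ÷ lead(D) = 2x⁴ ÷ −2x³ = −x. Subtract (−x)·D = 2x⁴ + 4x² + 3x. Remainder: −4x³ − 8x − 12.
Step 2: lead(−4x³ − 8x − 12) ÷ lead(D) = −4x³ ÷ −2x³ = 2. Subtract (2)·D = −4x³ − 8x − 6. Remainder: −6.

R = [-6], so D(x) is not a factor of P(x). no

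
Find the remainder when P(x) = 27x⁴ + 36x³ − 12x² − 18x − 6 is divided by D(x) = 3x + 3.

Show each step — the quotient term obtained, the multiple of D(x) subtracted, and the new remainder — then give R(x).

R(x) = −9

Step 1: lead(27x⁴ + 36x³ − 12x² − 18x − 6) ÷ lead(D) = 27x⁴ ÷ 3x = 9x³. Subtract (9x³)·D = 27x⁴ + 27x³. Remainder: 9x³ − 12x² − 18x − 6.
Step 2: lead(9x³ − 12x² − 18x − 6) ÷ lead(D) = 9x³ ÷ 3x = 3x². Subtract (3x²)·D = 9x³ + 9x². Remainder: −21x² − 18x − 6.
Step 3: lead(−21x² − 18x − 6) ÷ lead(D) = −21x² ÷ 3x = −7x. Subtract (−7x)·D = −21x² − 21x. Remainder: 3x − 6.
Step 4: lead(3x − 6) ÷ lead(D) = 3x ÷ 3x = 1. Subtract (1)·D = 3x + 3. Remainder: −9.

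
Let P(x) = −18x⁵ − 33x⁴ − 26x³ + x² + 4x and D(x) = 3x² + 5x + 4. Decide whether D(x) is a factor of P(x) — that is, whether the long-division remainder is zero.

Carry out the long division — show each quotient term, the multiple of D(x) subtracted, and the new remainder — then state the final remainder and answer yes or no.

Step 1: lead(−18x⁵ − 33x⁴ − 26x³ + x² + 4x) ÷ lead(D) = −18x⁵ ÷ 3x² = −6x³. Subtract (−6x³)·D = −18x⁵ − 30x⁴ − 24x³. Remainder: −3x⁴ − 2x³ + x² + 4x.
Step 2: lead(−3x⁴ − 2x³ + x² + 4x) ÷ lead(D) = −3x⁴ ÷ 3x² = −x². Subtract (−x²)·D = −3x⁴ − 5x³ − 4x². Remainder: 3x³ + 5x² + 4x.
Step 3: lead(3x³ + 5x² + 4x) ÷ lead(D) = 3x³ ÷ 3x² = x. Subtract (x)·D = 3x³ + 5x² + 4x. Remainder: 0.

R(x) = 0, so D(x) is a factor of P(x). yes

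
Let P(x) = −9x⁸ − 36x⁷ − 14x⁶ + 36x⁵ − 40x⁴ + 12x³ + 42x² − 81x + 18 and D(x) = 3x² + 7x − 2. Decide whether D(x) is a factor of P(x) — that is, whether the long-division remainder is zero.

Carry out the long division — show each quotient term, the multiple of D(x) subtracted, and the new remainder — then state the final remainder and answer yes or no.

Step 1: lead(−9x⁸ − 36x⁷ − 14x⁶ + 36x⁵ − 40x⁴ + 12x³ + 42x² − 81x + 18) ÷ lead(D) = −9x⁸ ÷ 3x² = −3x⁶. Subtract (−3x⁶)·D = −9x⁸ − 21x⁷ + 6x⁶. Remainder: −15x⁷ − 20x⁶ + 36x⁵ − 40x⁴ + 12x³ + 42x² − 81x + 18.
Step 2: lead(−15x⁷ − 20x⁶ + 36x⁵ − 40x⁴ + 12x³ + 42x² − 81x + 18) ÷ lead(D) = −15x⁷ ÷ 3x² = −5x⁵. Subtract (−5x⁵)·D = −15x⁷ − 35x⁶ + 10x⁵. Remainder: 15x⁶ + 26x⁵ − 40x⁴ + 12x³ + 42x² − 81x + 18.
Step 3: lead(15x⁶ + 26x⁵ − 40x⁴ + 12x³ + 42x² − 81x + 18) ÷ lead(D) = 15x⁶ ÷ 3x² = 5x⁴. Subtract (5x⁴)·D = 15x⁶ + 35x⁵ − 10x⁴. Remainder: −9x⁵ − 30x⁴ + 12x³ + 42x² − 81x + 18.
Step 4: lead(−9x⁵ − 30x⁴ + 12x³ + 42x² − 81x + 18) ÷ lead(D) = −9x⁵ ÷ 3x² = −3x³. Subtract (−3x³)·D = −9x⁵ − 21x⁴ + 6x³. Remainder: −9x⁴ + 6x³ + 42x² − 81x + 18.
Step 5: lead(−9x⁴ + 6x³ + 42x² − 81x + 18) ÷ lead(D) = −9x⁴ ÷ 3x² = −3x². Subtract (−3x²)·D = −9x⁴ − 21x³ + 6x². Remainder: 27x³ + 36x² − 81x + 18.
Step 6: lead(27x³ + 36x² − 81x + 18) ÷ lead(D) = 27x³ ÷ 3x² = 9x. Subtract (9x)·D = 27x³ + 63x² − 18x. Remainder: −27x² − 63x + 18.
Step 7: lead(−27x² − 63x + 18) ÷ lead(D) = −27x² ÷ 3x² = −9. Subtract (−9)·D = −27x² − 63x + 18. Remainder: 0.

R(x) = 0, so D(x) is a factor of P(x). yes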